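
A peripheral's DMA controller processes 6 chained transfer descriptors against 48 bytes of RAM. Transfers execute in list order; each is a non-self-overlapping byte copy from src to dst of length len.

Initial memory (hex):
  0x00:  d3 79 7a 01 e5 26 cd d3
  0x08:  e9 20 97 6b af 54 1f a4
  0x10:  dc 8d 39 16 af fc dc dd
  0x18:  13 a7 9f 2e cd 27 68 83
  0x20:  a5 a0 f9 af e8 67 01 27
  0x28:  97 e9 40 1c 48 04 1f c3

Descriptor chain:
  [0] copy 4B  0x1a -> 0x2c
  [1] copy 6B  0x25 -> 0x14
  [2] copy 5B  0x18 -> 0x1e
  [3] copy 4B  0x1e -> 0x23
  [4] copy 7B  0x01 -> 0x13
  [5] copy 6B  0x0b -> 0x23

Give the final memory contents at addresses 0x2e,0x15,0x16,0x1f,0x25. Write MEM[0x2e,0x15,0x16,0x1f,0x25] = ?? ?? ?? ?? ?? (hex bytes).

  after D0: wrote 4B at 0x2c = 9f2ecd27
  after D1: wrote 6B at 0x14 = 67012797e940
  after D2: wrote 5B at 0x1e = e9409f2ecd
  after D3: wrote 4B at 0x23 = e9409f2e
  after D4: wrote 7B at 0x13 = 797a01e526cdd3
  after D5: wrote 6B at 0x23 = 6baf541fa4dc
query mem[0x2e]=0xcd, mem[0x15]=0x01, mem[0x16]=0xe5, mem[0x1f]=0x40, mem[0x25]=0x54

MEM[0x2e,0x15,0x16,0x1f,0x25] = cd 01 e5 40 54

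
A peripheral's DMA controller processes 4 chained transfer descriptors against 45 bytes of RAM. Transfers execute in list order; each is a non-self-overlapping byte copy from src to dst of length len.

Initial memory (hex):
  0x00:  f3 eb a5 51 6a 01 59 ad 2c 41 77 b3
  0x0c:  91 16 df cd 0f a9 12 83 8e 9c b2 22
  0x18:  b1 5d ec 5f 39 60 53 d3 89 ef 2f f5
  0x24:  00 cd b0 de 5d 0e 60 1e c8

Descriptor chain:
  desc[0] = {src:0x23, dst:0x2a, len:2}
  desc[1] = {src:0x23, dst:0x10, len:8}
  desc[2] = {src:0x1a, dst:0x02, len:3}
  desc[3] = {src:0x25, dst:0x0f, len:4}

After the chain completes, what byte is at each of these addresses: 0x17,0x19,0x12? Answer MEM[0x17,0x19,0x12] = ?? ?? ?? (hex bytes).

D0: mem[0x2a..0x2b] <- [f5 00]
D1: mem[0x10..0x17] <- [f5 00 cd b0 de 5d 0e f5]
D2: mem[0x02..0x04] <- [ec 5f 39]
D3: mem[0x0f..0x12] <- [cd b0 de 5d]
query mem[0x17]=0xf5, mem[0x19]=0x5d, mem[0x12]=0x5d

MEM[0x17,0x19,0x12] = f5 5d 5d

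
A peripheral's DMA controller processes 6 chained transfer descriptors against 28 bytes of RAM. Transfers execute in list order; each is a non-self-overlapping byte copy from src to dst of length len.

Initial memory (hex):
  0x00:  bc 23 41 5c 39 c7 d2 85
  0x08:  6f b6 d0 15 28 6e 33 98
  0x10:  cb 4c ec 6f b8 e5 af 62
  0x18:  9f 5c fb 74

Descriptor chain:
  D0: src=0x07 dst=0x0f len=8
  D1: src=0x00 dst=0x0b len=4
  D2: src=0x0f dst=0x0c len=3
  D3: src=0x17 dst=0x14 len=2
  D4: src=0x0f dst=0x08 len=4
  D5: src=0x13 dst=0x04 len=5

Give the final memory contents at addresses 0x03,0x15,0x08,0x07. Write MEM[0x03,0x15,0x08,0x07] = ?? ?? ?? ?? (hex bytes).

MEM[0x03,0x15,0x08,0x07] = 5c 9f 62 33

D0: mem[0x0f..0x16] <- [85 6f b6 d0 15 28 6e 33]
D1: mem[0x0b..0x0e] <- [bc 23 41 5c]
D2: mem[0x0c..0x0e] <- [85 6f b6]
D3: mem[0x14..0x15] <- [62 9f]
D4: mem[0x08..0x0b] <- [85 6f b6 d0]
D5: mem[0x04..0x08] <- [15 62 9f 33 62]
query mem[0x03]=0x5c, mem[0x15]=0x9f, mem[0x08]=0x62, mem[0x07]=0x33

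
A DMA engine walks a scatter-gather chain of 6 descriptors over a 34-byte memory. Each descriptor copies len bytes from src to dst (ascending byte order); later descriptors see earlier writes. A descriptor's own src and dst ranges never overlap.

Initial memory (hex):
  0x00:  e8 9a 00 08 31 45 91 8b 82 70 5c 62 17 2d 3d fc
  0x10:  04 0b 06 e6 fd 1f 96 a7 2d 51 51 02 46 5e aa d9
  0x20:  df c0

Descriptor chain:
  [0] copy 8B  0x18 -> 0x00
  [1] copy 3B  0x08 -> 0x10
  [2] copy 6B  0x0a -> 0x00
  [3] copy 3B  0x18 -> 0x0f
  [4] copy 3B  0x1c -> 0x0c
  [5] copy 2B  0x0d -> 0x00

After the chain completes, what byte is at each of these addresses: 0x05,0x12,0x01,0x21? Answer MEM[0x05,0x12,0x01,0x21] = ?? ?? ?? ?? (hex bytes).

  after D0: wrote 8B at 0x00 = 2d515102465eaad9
  after D1: wrote 3B at 0x10 = 82705c
  after D2: wrote 6B at 0x00 = 5c62172d3dfc
  after D3: wrote 3B at 0x0f = 2d5151
  after D4: wrote 3B at 0x0c = 465eaa
  after D5: wrote 2B at 0x00 = 5eaa
query mem[0x05]=0xfc, mem[0x12]=0x5c, mem[0x01]=0xaa, mem[0x21]=0xc0

MEM[0x05,0x12,0x01,0x21] = fc 5c aa c0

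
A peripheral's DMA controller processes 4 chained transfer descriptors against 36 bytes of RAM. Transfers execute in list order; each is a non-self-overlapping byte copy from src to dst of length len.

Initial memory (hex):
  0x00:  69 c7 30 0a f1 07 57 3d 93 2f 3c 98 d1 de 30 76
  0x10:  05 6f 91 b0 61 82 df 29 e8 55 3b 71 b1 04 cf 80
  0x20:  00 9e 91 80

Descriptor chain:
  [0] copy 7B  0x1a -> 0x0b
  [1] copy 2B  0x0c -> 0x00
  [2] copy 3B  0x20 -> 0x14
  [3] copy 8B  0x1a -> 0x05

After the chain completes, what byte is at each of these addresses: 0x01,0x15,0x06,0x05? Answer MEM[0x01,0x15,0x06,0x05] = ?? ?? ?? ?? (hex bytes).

[0] 0x1a->0x0b len=7 : 3b 71 b1 04 cf 80 00
[1] 0x0c->0x00 len=2 : 71 b1
[2] 0x20->0x14 len=3 : 00 9e 91
[3] 0x1a->0x05 len=8 : 3b 71 b1 04 cf 80 00 9e
query mem[0x01]=0xb1, mem[0x15]=0x9e, mem[0x06]=0x71, mem[0x05]=0x3b

MEM[0x01,0x15,0x06,0x05] = b1 9e 71 3b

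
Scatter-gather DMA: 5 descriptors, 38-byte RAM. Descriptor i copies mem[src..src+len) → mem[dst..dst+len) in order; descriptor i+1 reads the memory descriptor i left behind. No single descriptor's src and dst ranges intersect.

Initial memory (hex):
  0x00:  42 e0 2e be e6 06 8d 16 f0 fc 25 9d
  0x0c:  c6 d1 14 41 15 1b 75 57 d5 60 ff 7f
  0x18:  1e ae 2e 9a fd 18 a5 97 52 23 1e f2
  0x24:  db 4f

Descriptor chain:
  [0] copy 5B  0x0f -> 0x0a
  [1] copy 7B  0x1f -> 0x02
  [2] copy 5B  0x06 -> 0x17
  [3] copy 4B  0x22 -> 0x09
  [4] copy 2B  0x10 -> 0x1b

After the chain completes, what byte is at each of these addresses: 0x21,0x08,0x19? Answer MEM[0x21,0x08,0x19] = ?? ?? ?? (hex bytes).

MEM[0x21,0x08,0x19] = 23 4f 4f

#0 dst[0x0a+5] := {0x41,0x15,0x1b,0x75,0x57}
#1 dst[0x02+7] := {0x97,0x52,0x23,0x1e,0xf2,0xdb,0x4f}
#2 dst[0x17+5] := {0xf2,0xdb,0x4f,0xfc,0x41}
#3 dst[0x09+4] := {0x1e,0xf2,0xdb,0x4f}
#4 dst[0x1b+2] := {0x15,0x1b}
query mem[0x21]=0x23, mem[0x08]=0x4f, mem[0x19]=0x4f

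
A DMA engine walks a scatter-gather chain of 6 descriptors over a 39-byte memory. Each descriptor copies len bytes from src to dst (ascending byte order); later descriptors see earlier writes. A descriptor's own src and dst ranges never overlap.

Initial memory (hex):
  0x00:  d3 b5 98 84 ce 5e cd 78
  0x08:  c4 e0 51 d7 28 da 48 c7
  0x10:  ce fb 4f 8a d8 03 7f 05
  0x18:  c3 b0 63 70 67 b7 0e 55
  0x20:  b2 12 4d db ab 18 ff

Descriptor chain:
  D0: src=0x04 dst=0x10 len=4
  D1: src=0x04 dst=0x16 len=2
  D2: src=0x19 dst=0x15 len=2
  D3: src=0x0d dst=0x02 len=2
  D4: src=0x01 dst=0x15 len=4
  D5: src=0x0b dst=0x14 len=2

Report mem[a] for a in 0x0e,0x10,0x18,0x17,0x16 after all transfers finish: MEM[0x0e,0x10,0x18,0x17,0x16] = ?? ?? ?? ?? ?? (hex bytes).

MEM[0x0e,0x10,0x18,0x17,0x16] = 48 ce ce 48 da

  after D0: wrote 4B at 0x10 = ce5ecd78
  after D1: wrote 2B at 0x16 = ce5e
  after D2: wrote 2B at 0x15 = b063
  after D3: wrote 2B at 0x02 = da48
  after D4: wrote 4B at 0x15 = b5da48ce
  after D5: wrote 2B at 0x14 = d728
query mem[0x0e]=0x48, mem[0x10]=0xce, mem[0x18]=0xce, mem[0x17]=0x48, mem[0x16]=0xda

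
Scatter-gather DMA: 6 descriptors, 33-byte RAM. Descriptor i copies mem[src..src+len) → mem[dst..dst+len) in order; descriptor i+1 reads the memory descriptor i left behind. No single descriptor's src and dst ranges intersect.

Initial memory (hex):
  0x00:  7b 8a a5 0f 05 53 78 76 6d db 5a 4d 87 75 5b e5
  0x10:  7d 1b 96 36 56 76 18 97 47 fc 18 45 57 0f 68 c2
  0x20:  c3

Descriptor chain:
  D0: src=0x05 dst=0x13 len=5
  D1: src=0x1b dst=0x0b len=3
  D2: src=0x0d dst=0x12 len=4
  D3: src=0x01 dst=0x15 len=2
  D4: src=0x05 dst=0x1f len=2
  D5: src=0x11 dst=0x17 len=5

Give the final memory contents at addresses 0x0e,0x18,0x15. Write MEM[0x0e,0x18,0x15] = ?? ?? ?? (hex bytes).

#0 dst[0x13+5] := {0x53,0x78,0x76,0x6d,0xdb}
#1 dst[0x0b+3] := {0x45,0x57,0x0f}
#2 dst[0x12+4] := {0x0f,0x5b,0xe5,0x7d}
#3 dst[0x15+2] := {0x8a,0xa5}
#4 dst[0x1f+2] := {0x53,0x78}
#5 dst[0x17+5] := {0x1b,0x0f,0x5b,0xe5,0x8a}
query mem[0x0e]=0x5b, mem[0x18]=0x0f, mem[0x15]=0x8a

MEM[0x0e,0x18,0x15] = 5b 0f 8a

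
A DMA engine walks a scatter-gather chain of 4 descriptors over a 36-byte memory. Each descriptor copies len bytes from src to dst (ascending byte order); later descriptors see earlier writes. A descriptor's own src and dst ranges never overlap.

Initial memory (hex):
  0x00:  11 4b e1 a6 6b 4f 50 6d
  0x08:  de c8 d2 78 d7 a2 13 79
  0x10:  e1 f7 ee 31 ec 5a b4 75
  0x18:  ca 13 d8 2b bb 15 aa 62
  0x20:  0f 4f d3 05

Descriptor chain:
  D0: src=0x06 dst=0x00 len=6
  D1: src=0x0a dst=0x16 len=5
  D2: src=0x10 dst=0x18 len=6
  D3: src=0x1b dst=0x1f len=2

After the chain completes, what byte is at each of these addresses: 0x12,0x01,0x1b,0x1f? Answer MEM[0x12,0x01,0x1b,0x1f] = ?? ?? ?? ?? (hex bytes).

MEM[0x12,0x01,0x1b,0x1f] = ee 6d 31 31

[0] 0x06->0x00 len=6 : 50 6d de c8 d2 78
[1] 0x0a->0x16 len=5 : d2 78 d7 a2 13
[2] 0x10->0x18 len=6 : e1 f7 ee 31 ec 5a
[3] 0x1b->0x1f len=2 : 31 ec
query mem[0x12]=0xee, mem[0x01]=0x6d, mem[0x1b]=0x31, mem[0x1f]=0x31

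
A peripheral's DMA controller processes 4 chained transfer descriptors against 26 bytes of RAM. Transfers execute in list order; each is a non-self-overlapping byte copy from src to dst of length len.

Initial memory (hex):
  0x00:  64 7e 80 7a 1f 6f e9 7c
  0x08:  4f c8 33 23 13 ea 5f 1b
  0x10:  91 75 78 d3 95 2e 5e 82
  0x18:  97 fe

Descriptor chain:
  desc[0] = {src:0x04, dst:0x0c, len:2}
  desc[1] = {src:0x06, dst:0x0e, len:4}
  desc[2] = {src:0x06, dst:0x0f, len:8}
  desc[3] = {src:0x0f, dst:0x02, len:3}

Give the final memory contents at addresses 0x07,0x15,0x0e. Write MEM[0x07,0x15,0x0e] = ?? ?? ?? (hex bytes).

  after D0: wrote 2B at 0x0c = 1f6f
  after D1: wrote 4B at 0x0e = e97c4fc8
  after D2: wrote 8B at 0x0f = e97c4fc833231f6f
  after D3: wrote 3B at 0x02 = e97c4f
query mem[0x07]=0x7c, mem[0x15]=0x1f, mem[0x0e]=0xe9

MEM[0x07,0x15,0x0e] = 7c 1f e9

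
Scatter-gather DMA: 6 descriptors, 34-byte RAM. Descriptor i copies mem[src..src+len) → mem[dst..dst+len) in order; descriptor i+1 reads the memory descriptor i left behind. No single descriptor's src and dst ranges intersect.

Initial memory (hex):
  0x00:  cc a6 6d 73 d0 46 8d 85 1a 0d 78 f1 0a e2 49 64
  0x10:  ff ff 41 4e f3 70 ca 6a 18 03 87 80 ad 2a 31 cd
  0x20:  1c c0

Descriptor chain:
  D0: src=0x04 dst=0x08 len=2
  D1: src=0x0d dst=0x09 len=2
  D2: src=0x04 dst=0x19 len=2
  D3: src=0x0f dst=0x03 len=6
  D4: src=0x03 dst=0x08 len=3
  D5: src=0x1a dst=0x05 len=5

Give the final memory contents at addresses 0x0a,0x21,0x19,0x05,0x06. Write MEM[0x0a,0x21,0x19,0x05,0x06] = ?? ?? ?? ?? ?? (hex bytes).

MEM[0x0a,0x21,0x19,0x05,0x06] = ff c0 d0 46 80

[0] 0x04->0x08 len=2 : d0 46
[1] 0x0d->0x09 len=2 : e2 49
[2] 0x04->0x19 len=2 : d0 46
[3] 0x0f->0x03 len=6 : 64 ff ff 41 4e f3
[4] 0x03->0x08 len=3 : 64 ff ff
[5] 0x1a->0x05 len=5 : 46 80 ad 2a 31
query mem[0x0a]=0xff, mem[0x21]=0xc0, mem[0x19]=0xd0, mem[0x05]=0x46, mem[0x06]=0x80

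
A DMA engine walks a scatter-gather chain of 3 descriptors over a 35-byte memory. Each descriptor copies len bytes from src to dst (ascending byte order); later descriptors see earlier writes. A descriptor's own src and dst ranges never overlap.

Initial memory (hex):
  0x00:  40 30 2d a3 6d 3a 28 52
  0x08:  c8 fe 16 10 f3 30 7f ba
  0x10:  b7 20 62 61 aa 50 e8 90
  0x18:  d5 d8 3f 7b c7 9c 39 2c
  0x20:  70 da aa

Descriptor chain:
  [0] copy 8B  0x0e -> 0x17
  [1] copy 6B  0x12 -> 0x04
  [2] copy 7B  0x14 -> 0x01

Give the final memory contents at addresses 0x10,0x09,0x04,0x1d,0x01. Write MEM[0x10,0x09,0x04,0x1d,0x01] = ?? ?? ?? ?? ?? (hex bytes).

#0 dst[0x17+8] := {0x7f,0xba,0xb7,0x20,0x62,0x61,0xaa,0x50}
#1 dst[0x04+6] := {0x62,0x61,0xaa,0x50,0xe8,0x7f}
#2 dst[0x01+7] := {0xaa,0x50,0xe8,0x7f,0xba,0xb7,0x20}
query mem[0x10]=0xb7, mem[0x09]=0x7f, mem[0x04]=0x7f, mem[0x1d]=0xaa, mem[0x01]=0xaa

MEM[0x10,0x09,0x04,0x1d,0x01] = b7 7f 7f aa aa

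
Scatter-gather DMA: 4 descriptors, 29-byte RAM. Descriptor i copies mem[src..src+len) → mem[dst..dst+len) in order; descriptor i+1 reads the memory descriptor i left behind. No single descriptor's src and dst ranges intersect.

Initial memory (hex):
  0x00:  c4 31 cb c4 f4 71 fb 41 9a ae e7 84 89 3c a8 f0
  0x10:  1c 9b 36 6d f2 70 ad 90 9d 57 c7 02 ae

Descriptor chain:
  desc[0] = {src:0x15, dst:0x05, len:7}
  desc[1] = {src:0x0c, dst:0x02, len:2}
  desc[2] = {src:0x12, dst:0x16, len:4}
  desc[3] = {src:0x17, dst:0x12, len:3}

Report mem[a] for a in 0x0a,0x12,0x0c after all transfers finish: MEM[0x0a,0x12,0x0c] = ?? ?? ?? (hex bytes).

D0: mem[0x05..0x0b] <- [70 ad 90 9d 57 c7 02]
D1: mem[0x02..0x03] <- [89 3c]
D2: mem[0x16..0x19] <- [36 6d f2 70]
D3: mem[0x12..0x14] <- [6d f2 70]
query mem[0x0a]=0xc7, mem[0x12]=0x6d, mem[0x0c]=0x89

MEM[0x0a,0x12,0x0c] = c7 6d 89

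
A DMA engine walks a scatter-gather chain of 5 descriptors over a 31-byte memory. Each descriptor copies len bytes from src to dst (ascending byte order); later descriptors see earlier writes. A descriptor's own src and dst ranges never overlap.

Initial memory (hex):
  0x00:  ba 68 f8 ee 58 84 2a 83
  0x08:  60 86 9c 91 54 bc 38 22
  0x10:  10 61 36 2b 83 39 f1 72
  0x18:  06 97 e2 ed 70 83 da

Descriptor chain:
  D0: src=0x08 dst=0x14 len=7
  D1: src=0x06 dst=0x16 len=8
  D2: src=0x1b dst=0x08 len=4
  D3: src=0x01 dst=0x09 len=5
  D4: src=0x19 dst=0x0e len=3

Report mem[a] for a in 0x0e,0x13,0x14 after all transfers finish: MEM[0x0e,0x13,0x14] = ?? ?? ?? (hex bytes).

D0: mem[0x14..0x1a] <- [60 86 9c 91 54 bc 38]
D1: mem[0x16..0x1d] <- [2a 83 60 86 9c 91 54 bc]
D2: mem[0x08..0x0b] <- [91 54 bc da]
D3: mem[0x09..0x0d] <- [68 f8 ee 58 84]
D4: mem[0x0e..0x10] <- [86 9c 91]
query mem[0x0e]=0x86, mem[0x13]=0x2b, mem[0x14]=0x60

MEM[0x0e,0x13,0x14] = 86 2b 60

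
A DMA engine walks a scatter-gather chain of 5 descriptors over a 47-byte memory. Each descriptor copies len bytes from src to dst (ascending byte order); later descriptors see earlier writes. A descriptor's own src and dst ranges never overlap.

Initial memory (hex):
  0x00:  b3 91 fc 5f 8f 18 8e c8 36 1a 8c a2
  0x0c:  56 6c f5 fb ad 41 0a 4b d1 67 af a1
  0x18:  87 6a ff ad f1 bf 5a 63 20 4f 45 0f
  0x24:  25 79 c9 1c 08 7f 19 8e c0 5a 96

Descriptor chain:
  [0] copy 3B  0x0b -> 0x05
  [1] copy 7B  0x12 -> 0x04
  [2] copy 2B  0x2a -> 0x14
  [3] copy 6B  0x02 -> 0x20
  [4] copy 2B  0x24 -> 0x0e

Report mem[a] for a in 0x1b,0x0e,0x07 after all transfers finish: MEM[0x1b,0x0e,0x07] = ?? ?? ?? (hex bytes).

D0: mem[0x05..0x07] <- [a2 56 6c]
D1: mem[0x04..0x0a] <- [0a 4b d1 67 af a1 87]
D2: mem[0x14..0x15] <- [19 8e]
D3: mem[0x20..0x25] <- [fc 5f 0a 4b d1 67]
D4: mem[0x0e..0x0f] <- [d1 67]
query mem[0x1b]=0xad, mem[0x0e]=0xd1, mem[0x07]=0x67

MEM[0x1b,0x0e,0x07] = ad d1 67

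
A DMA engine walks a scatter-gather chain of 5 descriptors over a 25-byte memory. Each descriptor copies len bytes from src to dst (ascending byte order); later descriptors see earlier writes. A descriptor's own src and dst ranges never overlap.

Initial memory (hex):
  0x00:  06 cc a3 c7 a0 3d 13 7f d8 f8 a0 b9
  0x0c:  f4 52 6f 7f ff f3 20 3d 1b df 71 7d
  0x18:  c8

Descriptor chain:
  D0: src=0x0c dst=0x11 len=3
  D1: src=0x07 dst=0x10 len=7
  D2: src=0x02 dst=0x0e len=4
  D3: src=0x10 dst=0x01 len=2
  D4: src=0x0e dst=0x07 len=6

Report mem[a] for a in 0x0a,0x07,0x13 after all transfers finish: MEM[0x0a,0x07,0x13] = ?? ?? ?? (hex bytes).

MEM[0x0a,0x07,0x13] = 3d a3 a0

  after D0: wrote 3B at 0x11 = f4526f
  after D1: wrote 7B at 0x10 = 7fd8f8a0b9f452
  after D2: wrote 4B at 0x0e = a3c7a03d
  after D3: wrote 2B at 0x01 = a03d
  after D4: wrote 6B at 0x07 = a3c7a03df8a0
query mem[0x0a]=0x3d, mem[0x07]=0xa3, mem[0x13]=0xa0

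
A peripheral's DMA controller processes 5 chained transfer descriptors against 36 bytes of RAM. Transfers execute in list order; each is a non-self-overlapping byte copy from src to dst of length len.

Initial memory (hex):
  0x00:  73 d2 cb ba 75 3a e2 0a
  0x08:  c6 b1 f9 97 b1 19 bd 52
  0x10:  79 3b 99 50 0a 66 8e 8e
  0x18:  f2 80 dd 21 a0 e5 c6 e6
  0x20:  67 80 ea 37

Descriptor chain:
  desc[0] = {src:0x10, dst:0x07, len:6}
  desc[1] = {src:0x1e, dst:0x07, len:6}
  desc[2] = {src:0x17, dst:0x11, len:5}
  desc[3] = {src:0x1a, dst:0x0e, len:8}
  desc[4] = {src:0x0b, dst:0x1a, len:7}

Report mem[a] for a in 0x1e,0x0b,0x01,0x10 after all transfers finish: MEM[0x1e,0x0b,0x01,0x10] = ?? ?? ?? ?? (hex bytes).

MEM[0x1e,0x0b,0x01,0x10] = 21 ea d2 a0

[0] 0x10->0x07 len=6 : 79 3b 99 50 0a 66
[1] 0x1e->0x07 len=6 : c6 e6 67 80 ea 37
[2] 0x17->0x11 len=5 : 8e f2 80 dd 21
[3] 0x1a->0x0e len=8 : dd 21 a0 e5 c6 e6 67 80
[4] 0x0b->0x1a len=7 : ea 37 19 dd 21 a0 e5
query mem[0x1e]=0x21, mem[0x0b]=0xea, mem[0x01]=0xd2, mem[0x10]=0xa0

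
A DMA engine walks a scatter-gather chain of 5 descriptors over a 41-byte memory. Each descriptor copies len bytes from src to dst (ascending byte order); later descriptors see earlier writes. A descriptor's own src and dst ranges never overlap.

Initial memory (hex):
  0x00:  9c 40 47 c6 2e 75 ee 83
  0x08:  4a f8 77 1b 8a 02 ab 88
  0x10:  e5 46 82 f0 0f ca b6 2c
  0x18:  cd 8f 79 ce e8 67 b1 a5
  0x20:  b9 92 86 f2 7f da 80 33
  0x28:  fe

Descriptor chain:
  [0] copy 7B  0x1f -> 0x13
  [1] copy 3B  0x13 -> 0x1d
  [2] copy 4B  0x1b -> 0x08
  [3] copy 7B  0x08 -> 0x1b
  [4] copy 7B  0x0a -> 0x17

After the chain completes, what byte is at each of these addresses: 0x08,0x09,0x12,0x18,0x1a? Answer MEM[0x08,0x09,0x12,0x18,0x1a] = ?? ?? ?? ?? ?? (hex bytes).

D0: mem[0x13..0x19] <- [a5 b9 92 86 f2 7f da]
D1: mem[0x1d..0x1f] <- [a5 b9 92]
D2: mem[0x08..0x0b] <- [ce e8 a5 b9]
D3: mem[0x1b..0x21] <- [ce e8 a5 b9 8a 02 ab]
D4: mem[0x17..0x1d] <- [a5 b9 8a 02 ab 88 e5]
query mem[0x08]=0xce, mem[0x09]=0xe8, mem[0x12]=0x82, mem[0x18]=0xb9, mem[0x1a]=0x02

MEM[0x08,0x09,0x12,0x18,0x1a] = ce e8 82 b9 02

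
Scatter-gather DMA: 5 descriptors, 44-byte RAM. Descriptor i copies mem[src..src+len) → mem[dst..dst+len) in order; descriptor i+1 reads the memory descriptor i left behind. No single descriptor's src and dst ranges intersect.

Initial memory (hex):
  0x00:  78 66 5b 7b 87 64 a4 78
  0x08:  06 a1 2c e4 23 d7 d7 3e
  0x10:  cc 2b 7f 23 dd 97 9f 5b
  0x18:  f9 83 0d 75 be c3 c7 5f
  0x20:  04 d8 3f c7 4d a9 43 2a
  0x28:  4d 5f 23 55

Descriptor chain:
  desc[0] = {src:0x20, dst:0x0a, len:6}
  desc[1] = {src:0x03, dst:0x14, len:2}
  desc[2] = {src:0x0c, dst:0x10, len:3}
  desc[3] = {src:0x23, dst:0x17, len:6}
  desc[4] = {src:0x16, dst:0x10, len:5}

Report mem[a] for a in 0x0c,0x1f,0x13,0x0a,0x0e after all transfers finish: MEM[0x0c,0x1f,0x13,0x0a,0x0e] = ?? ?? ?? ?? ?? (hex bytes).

D0: mem[0x0a..0x0f] <- [04 d8 3f c7 4d a9]
D1: mem[0x14..0x15] <- [7b 87]
D2: mem[0x10..0x12] <- [3f c7 4d]
D3: mem[0x17..0x1c] <- [c7 4d a9 43 2a 4d]
D4: mem[0x10..0x14] <- [9f c7 4d a9 43]
query mem[0x0c]=0x3f, mem[0x1f]=0x5f, mem[0x13]=0xa9, mem[0x0a]=0x04, mem[0x0e]=0x4d

MEM[0x0c,0x1f,0x13,0x0a,0x0e] = 3f 5f a9 04 4d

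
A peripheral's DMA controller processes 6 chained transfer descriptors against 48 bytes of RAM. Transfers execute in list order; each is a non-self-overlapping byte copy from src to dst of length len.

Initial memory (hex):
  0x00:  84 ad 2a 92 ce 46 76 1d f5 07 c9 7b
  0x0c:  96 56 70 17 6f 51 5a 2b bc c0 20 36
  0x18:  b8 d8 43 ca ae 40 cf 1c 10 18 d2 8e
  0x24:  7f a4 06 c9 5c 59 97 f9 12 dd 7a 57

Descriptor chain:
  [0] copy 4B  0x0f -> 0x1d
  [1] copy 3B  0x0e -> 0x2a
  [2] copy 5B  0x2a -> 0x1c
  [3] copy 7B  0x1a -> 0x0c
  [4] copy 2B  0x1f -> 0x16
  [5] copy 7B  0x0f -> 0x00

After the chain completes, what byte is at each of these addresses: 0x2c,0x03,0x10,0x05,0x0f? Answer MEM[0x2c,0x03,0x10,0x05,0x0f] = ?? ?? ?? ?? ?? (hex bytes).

D0: mem[0x1d..0x20] <- [17 6f 51 5a]
D1: mem[0x2a..0x2c] <- [70 17 6f]
D2: mem[0x1c..0x20] <- [70 17 6f dd 7a]
D3: mem[0x0c..0x12] <- [43 ca 70 17 6f dd 7a]
D4: mem[0x16..0x17] <- [dd 7a]
D5: mem[0x00..0x06] <- [17 6f dd 7a 2b bc c0]
query mem[0x2c]=0x6f, mem[0x03]=0x7a, mem[0x10]=0x6f, mem[0x05]=0xbc, mem[0x0f]=0x17

MEM[0x2c,0x03,0x10,0x05,0x0f] = 6f 7a 6f bc 17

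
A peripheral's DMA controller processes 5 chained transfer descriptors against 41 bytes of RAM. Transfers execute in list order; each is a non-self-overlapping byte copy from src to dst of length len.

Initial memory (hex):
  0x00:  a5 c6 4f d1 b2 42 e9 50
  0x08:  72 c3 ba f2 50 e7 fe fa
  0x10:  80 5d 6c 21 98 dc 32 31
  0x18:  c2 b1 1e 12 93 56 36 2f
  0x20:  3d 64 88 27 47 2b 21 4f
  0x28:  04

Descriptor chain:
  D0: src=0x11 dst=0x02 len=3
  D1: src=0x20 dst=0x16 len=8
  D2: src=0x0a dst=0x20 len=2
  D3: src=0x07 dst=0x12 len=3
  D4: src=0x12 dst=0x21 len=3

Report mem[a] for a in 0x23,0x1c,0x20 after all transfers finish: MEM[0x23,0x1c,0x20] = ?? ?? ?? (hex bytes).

MEM[0x23,0x1c,0x20] = c3 21 ba

  after D0: wrote 3B at 0x02 = 5d6c21
  after D1: wrote 8B at 0x16 = 3d648827472b214f
  after D2: wrote 2B at 0x20 = baf2
  after D3: wrote 3B at 0x12 = 5072c3
  after D4: wrote 3B at 0x21 = 5072c3
query mem[0x23]=0xc3, mem[0x1c]=0x21, mem[0x20]=0xba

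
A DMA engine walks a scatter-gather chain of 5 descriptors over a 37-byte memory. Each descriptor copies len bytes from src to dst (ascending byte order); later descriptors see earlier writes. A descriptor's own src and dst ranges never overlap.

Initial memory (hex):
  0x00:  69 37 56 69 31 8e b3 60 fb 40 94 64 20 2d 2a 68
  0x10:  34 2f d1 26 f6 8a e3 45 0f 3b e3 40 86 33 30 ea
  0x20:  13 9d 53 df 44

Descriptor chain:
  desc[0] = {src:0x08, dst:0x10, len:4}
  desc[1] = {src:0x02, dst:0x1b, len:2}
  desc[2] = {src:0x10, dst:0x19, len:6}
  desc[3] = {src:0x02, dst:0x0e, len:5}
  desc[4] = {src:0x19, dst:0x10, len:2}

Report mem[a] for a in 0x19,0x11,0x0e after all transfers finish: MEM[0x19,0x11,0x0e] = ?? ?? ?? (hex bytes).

MEM[0x19,0x11,0x0e] = fb 40 56

  after D0: wrote 4B at 0x10 = fb409464
  after D1: wrote 2B at 0x1b = 5669
  after D2: wrote 6B at 0x19 = fb409464f68a
  after D3: wrote 5B at 0x0e = 5669318eb3
  after D4: wrote 2B at 0x10 = fb40
query mem[0x19]=0xfb, mem[0x11]=0x40, mem[0x0e]=0x56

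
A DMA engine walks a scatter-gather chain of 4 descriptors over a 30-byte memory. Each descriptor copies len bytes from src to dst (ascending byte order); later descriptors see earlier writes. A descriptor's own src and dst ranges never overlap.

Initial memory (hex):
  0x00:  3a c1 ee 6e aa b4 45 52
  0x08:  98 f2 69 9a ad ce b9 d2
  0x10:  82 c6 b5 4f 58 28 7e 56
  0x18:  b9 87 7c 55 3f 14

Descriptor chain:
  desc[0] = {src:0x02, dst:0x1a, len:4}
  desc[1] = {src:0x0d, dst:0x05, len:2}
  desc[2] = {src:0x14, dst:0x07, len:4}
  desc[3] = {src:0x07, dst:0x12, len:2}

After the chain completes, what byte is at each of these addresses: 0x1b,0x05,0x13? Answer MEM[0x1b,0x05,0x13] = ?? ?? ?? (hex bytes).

#0 dst[0x1a+4] := {0xee,0x6e,0xaa,0xb4}
#1 dst[0x05+2] := {0xce,0xb9}
#2 dst[0x07+4] := {0x58,0x28,0x7e,0x56}
#3 dst[0x12+2] := {0x58,0x28}
query mem[0x1b]=0x6e, mem[0x05]=0xce, mem[0x13]=0x28

MEM[0x1b,0x05,0x13] = 6e ce 28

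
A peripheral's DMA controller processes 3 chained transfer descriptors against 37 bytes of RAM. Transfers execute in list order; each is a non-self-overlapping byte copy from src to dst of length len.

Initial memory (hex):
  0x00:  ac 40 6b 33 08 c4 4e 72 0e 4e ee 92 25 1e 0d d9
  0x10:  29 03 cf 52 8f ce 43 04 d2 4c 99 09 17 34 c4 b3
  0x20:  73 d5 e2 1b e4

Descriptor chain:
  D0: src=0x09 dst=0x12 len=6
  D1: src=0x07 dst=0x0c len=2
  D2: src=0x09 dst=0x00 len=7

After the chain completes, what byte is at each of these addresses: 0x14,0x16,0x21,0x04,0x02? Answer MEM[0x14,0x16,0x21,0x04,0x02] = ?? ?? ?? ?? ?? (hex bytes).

#0 dst[0x12+6] := {0x4e,0xee,0x92,0x25,0x1e,0x0d}
#1 dst[0x0c+2] := {0x72,0x0e}
#2 dst[0x00+7] := {0x4e,0xee,0x92,0x72,0x0e,0x0d,0xd9}
query mem[0x14]=0x92, mem[0x16]=0x1e, mem[0x21]=0xd5, mem[0x04]=0x0e, mem[0x02]=0x92

MEM[0x14,0x16,0x21,0x04,0x02] = 92 1e d5 0e 92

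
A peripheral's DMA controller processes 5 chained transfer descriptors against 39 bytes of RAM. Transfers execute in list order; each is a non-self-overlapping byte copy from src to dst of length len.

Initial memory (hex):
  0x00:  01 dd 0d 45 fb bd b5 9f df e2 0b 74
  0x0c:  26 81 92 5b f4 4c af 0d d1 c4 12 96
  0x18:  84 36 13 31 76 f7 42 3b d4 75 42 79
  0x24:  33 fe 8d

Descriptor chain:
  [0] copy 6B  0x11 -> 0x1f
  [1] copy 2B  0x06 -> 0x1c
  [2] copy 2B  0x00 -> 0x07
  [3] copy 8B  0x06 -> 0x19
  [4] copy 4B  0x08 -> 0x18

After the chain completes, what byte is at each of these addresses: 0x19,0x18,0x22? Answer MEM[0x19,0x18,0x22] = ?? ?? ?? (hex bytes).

MEM[0x19,0x18,0x22] = e2 dd d1

  after D0: wrote 6B at 0x1f = 4caf0dd1c412
  after D1: wrote 2B at 0x1c = b59f
  after D2: wrote 2B at 0x07 = 01dd
  after D3: wrote 8B at 0x19 = b501dde20b742681
  after D4: wrote 4B at 0x18 = dde20b74
query mem[0x19]=0xe2, mem[0x18]=0xdd, mem[0x22]=0xd1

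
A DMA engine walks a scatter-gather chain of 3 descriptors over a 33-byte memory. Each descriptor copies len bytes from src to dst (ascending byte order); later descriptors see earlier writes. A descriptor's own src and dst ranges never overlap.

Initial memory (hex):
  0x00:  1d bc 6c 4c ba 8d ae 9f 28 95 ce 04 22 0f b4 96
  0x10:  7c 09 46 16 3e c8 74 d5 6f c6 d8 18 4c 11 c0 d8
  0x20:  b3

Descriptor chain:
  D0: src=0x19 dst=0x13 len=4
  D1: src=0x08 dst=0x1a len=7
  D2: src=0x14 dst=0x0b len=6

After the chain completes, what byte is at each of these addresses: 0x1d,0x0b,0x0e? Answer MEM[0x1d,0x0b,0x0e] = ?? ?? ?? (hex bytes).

#0 dst[0x13+4] := {0xc6,0xd8,0x18,0x4c}
#1 dst[0x1a+7] := {0x28,0x95,0xce,0x04,0x22,0x0f,0xb4}
#2 dst[0x0b+6] := {0xd8,0x18,0x4c,0xd5,0x6f,0xc6}
query mem[0x1d]=0x04, mem[0x0b]=0xd8, mem[0x0e]=0xd5

MEM[0x1d,0x0b,0x0e] = 04 d8 d5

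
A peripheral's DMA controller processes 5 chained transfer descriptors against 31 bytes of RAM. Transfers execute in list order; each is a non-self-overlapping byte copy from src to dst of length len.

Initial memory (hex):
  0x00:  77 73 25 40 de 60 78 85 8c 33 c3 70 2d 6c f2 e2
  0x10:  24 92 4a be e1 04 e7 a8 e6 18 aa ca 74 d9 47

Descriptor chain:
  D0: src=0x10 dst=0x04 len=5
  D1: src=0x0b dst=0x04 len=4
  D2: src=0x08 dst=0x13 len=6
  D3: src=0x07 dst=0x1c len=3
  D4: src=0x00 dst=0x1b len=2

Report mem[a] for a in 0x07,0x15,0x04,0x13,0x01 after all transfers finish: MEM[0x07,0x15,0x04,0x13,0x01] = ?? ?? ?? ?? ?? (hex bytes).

  after D0: wrote 5B at 0x04 = 24924abee1
  after D1: wrote 4B at 0x04 = 702d6cf2
  after D2: wrote 6B at 0x13 = e133c3702d6c
  after D3: wrote 3B at 0x1c = f2e133
  after D4: wrote 2B at 0x1b = 7773
query mem[0x07]=0xf2, mem[0x15]=0xc3, mem[0x04]=0x70, mem[0x13]=0xe1, mem[0x01]=0x73

MEM[0x07,0x15,0x04,0x13,0x01] = f2 c3 70 e1 73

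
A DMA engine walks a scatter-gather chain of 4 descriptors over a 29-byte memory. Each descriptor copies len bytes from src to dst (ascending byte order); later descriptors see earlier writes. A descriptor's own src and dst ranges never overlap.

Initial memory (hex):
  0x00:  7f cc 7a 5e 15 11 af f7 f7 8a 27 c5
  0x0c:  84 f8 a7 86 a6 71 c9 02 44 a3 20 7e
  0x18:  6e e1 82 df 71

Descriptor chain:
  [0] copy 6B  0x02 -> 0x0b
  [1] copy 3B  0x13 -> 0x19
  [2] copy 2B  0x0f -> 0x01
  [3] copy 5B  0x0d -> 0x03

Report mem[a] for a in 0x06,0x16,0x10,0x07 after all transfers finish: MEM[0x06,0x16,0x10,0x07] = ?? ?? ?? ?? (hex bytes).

#0 dst[0x0b+6] := {0x7a,0x5e,0x15,0x11,0xaf,0xf7}
#1 dst[0x19+3] := {0x02,0x44,0xa3}
#2 dst[0x01+2] := {0xaf,0xf7}
#3 dst[0x03+5] := {0x15,0x11,0xaf,0xf7,0x71}
query mem[0x06]=0xf7, mem[0x16]=0x20, mem[0x10]=0xf7, mem[0x07]=0x71

MEM[0x06,0x16,0x10,0x07] = f7 20 f7 71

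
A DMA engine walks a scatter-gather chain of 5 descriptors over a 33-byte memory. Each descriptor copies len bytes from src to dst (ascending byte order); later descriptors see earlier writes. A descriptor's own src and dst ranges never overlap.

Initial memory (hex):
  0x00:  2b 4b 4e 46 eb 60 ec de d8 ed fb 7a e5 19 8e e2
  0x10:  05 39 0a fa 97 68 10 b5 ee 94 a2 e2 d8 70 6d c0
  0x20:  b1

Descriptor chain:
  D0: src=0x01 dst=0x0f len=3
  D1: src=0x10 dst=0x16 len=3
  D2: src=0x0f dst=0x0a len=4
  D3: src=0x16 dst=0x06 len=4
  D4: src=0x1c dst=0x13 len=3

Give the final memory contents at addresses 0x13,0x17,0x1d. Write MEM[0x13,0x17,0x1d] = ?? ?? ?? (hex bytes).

MEM[0x13,0x17,0x1d] = d8 46 70

D0: mem[0x0f..0x11] <- [4b 4e 46]
D1: mem[0x16..0x18] <- [4e 46 0a]
D2: mem[0x0a..0x0d] <- [4b 4e 46 0a]
D3: mem[0x06..0x09] <- [4e 46 0a 94]
D4: mem[0x13..0x15] <- [d8 70 6d]
query mem[0x13]=0xd8, mem[0x17]=0x46, mem[0x1d]=0x70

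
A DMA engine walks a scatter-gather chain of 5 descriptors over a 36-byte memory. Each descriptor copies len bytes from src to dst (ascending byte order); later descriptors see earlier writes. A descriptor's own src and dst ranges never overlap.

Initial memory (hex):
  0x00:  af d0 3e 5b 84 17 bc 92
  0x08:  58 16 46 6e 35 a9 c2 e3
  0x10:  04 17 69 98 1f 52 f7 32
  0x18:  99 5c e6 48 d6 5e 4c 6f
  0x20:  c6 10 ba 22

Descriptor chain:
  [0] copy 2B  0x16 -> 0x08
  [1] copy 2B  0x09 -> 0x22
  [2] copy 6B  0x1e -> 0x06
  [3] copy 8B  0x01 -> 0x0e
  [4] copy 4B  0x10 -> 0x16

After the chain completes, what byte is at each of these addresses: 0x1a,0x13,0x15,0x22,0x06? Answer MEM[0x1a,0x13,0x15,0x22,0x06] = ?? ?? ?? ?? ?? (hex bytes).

D0: mem[0x08..0x09] <- [f7 32]
D1: mem[0x22..0x23] <- [32 46]
D2: mem[0x06..0x0b] <- [4c 6f c6 10 32 46]
D3: mem[0x0e..0x15] <- [d0 3e 5b 84 17 4c 6f c6]
D4: mem[0x16..0x19] <- [5b 84 17 4c]
query mem[0x1a]=0xe6, mem[0x13]=0x4c, mem[0x15]=0xc6, mem[0x22]=0x32, mem[0x06]=0x4c

MEM[0x1a,0x13,0x15,0x22,0x06] = e6 4c c6 32 4c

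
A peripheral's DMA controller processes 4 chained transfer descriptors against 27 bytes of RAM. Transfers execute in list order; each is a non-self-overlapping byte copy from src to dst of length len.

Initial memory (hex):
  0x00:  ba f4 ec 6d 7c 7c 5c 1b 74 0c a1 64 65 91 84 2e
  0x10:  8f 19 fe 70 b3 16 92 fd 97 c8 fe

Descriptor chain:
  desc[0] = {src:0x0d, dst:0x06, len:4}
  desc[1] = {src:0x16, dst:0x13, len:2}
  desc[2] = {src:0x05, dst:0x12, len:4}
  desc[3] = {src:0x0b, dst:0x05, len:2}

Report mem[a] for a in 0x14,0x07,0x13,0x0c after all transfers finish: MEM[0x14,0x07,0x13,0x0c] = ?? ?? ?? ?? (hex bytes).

MEM[0x14,0x07,0x13,0x0c] = 84 84 91 65

#0 dst[0x06+4] := {0x91,0x84,0x2e,0x8f}
#1 dst[0x13+2] := {0x92,0xfd}
#2 dst[0x12+4] := {0x7c,0x91,0x84,0x2e}
#3 dst[0x05+2] := {0x64,0x65}
query mem[0x14]=0x84, mem[0x07]=0x84, mem[0x13]=0x91, mem[0x0c]=0x65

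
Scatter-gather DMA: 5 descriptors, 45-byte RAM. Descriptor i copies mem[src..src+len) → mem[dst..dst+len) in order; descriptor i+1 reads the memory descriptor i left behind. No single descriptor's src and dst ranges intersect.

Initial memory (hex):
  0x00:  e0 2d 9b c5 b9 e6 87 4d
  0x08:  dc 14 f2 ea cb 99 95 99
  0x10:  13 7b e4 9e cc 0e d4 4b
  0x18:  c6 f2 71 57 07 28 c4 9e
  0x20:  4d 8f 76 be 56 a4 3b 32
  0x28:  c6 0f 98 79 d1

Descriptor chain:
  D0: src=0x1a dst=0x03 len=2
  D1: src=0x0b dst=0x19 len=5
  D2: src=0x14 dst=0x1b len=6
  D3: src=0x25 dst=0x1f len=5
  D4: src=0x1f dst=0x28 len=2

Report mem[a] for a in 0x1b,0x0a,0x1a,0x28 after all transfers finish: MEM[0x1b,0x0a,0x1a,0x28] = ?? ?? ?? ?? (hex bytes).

MEM[0x1b,0x0a,0x1a,0x28] = cc f2 cb a4

[0] 0x1a->0x03 len=2 : 71 57
[1] 0x0b->0x19 len=5 : ea cb 99 95 99
[2] 0x14->0x1b len=6 : cc 0e d4 4b c6 ea
[3] 0x25->0x1f len=5 : a4 3b 32 c6 0f
[4] 0x1f->0x28 len=2 : a4 3b
query mem[0x1b]=0xcc, mem[0x0a]=0xf2, mem[0x1a]=0xcb, mem[0x28]=0xa4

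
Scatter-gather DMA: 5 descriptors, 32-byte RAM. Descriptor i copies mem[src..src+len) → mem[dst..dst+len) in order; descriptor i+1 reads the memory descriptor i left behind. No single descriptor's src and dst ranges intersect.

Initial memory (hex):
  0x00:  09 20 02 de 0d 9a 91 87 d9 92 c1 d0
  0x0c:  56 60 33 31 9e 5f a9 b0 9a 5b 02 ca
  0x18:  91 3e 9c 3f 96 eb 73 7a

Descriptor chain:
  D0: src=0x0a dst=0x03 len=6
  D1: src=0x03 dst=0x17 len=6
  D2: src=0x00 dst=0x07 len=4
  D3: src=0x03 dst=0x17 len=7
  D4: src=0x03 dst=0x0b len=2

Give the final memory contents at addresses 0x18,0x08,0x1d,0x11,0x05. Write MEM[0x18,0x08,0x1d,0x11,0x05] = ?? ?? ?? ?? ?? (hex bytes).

  after D0: wrote 6B at 0x03 = c1d056603331
  after D1: wrote 6B at 0x17 = c1d056603331
  after D2: wrote 4B at 0x07 = 092002c1
  after D3: wrote 7B at 0x17 = c1d05660092002
  after D4: wrote 2B at 0x0b = c1d0
query mem[0x18]=0xd0, mem[0x08]=0x20, mem[0x1d]=0x02, mem[0x11]=0x5f, mem[0x05]=0x56

MEM[0x18,0x08,0x1d,0x11,0x05] = d0 20 02 5f 56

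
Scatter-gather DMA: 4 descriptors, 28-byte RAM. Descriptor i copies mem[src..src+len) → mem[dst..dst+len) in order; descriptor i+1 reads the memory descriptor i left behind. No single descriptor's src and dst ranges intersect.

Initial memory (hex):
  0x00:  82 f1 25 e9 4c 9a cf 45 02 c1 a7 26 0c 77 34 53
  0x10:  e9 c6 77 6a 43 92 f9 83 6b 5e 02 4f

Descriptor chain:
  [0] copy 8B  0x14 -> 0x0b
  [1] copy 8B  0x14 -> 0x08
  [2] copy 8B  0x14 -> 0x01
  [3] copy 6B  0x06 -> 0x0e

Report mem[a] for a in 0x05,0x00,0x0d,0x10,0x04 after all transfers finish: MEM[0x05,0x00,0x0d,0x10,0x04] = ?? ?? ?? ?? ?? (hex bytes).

MEM[0x05,0x00,0x0d,0x10,0x04] = 6b 82 5e 4f 83

[0] 0x14->0x0b len=8 : 43 92 f9 83 6b 5e 02 4f
[1] 0x14->0x08 len=8 : 43 92 f9 83 6b 5e 02 4f
[2] 0x14->0x01 len=8 : 43 92 f9 83 6b 5e 02 4f
[3] 0x06->0x0e len=6 : 5e 02 4f 92 f9 83
query mem[0x05]=0x6b, mem[0x00]=0x82, mem[0x0d]=0x5e, mem[0x10]=0x4f, mem[0x04]=0x83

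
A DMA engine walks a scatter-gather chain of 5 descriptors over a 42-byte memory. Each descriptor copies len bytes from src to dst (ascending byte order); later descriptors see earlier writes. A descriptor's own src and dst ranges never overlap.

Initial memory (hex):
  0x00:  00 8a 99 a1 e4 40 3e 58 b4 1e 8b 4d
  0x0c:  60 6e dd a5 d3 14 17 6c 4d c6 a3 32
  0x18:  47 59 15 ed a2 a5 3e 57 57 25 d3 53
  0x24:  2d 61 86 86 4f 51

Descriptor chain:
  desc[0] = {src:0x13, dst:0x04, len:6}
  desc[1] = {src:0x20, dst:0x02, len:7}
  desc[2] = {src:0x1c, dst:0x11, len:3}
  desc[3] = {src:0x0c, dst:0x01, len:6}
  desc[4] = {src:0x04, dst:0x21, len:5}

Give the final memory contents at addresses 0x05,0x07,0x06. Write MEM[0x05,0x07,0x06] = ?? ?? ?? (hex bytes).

  after D0: wrote 6B at 0x04 = 6c4dc6a33247
  after D1: wrote 7B at 0x02 = 5725d3532d6186
  after D2: wrote 3B at 0x11 = a2a53e
  after D3: wrote 6B at 0x01 = 606edda5d3a2
  after D4: wrote 5B at 0x21 = a5d3a26186
query mem[0x05]=0xd3, mem[0x07]=0x61, mem[0x06]=0xa2

MEM[0x05,0x07,0x06] = d3 61 a2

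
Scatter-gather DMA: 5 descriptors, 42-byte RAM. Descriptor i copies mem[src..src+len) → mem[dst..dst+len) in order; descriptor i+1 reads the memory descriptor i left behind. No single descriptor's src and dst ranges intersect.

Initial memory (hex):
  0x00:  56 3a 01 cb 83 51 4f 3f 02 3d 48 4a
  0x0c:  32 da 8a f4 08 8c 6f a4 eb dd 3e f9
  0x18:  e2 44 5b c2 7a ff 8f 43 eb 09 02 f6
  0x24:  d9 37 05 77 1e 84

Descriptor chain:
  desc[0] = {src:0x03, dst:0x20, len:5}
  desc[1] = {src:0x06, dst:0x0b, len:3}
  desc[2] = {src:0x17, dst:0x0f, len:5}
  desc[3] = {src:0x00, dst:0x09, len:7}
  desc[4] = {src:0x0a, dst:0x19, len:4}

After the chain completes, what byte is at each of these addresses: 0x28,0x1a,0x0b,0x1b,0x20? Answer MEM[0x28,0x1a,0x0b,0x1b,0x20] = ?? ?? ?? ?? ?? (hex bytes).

MEM[0x28,0x1a,0x0b,0x1b,0x20] = 1e 01 01 cb cb

  after D0: wrote 5B at 0x20 = cb83514f3f
  after D1: wrote 3B at 0x0b = 4f3f02
  after D2: wrote 5B at 0x0f = f9e2445bc2
  after D3: wrote 7B at 0x09 = 563a01cb83514f
  after D4: wrote 4B at 0x19 = 3a01cb83
query mem[0x28]=0x1e, mem[0x1a]=0x01, mem[0x0b]=0x01, mem[0x1b]=0xcb, mem[0x20]=0xcb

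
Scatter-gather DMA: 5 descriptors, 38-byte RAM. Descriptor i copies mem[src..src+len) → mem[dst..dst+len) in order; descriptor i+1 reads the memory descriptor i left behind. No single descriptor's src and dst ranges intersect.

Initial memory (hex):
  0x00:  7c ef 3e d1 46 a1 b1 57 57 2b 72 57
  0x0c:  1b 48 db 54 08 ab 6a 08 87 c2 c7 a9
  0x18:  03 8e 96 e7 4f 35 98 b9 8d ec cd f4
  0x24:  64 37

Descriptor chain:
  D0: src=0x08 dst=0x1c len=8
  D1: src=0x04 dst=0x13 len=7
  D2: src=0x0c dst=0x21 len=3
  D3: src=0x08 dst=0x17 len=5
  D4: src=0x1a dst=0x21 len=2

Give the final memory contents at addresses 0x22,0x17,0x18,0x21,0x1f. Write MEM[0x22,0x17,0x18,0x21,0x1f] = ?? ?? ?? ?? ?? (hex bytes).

#0 dst[0x1c+8] := {0x57,0x2b,0x72,0x57,0x1b,0x48,0xdb,0x54}
#1 dst[0x13+7] := {0x46,0xa1,0xb1,0x57,0x57,0x2b,0x72}
#2 dst[0x21+3] := {0x1b,0x48,0xdb}
#3 dst[0x17+5] := {0x57,0x2b,0x72,0x57,0x1b}
#4 dst[0x21+2] := {0x57,0x1b}
query mem[0x22]=0x1b, mem[0x17]=0x57, mem[0x18]=0x2b, mem[0x21]=0x57, mem[0x1f]=0x57

MEM[0x22,0x17,0x18,0x21,0x1f] = 1b 57 2b 57 57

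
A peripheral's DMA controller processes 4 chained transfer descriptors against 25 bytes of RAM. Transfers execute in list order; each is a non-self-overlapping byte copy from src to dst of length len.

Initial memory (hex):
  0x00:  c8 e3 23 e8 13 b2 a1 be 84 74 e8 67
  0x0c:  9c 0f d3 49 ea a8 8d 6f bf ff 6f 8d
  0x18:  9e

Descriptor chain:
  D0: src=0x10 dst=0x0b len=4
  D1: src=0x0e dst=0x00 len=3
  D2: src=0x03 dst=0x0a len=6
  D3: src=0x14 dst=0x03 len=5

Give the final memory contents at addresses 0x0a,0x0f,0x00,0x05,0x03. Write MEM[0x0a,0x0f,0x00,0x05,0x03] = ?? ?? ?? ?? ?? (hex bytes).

  after D0: wrote 4B at 0x0b = eaa88d6f
  after D1: wrote 3B at 0x00 = 6f49ea
  after D2: wrote 6B at 0x0a = e813b2a1be84
  after D3: wrote 5B at 0x03 = bfff6f8d9e
query mem[0x0a]=0xe8, mem[0x0f]=0x84, mem[0x00]=0x6f, mem[0x05]=0x6f, mem[0x03]=0xbf

MEM[0x0a,0x0f,0x00,0x05,0x03] = e8 84 6f 6f bf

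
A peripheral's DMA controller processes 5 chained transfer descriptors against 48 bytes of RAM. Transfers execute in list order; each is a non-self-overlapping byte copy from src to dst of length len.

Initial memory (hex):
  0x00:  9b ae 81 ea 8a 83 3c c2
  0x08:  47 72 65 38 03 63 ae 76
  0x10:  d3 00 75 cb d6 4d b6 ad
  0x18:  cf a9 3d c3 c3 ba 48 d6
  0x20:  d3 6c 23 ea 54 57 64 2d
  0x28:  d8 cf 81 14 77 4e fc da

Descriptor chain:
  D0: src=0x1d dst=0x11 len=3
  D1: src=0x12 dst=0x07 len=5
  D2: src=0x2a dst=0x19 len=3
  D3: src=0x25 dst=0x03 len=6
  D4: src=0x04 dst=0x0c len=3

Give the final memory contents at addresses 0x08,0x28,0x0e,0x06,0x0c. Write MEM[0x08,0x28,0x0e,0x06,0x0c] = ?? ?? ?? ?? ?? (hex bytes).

[0] 0x1d->0x11 len=3 : ba 48 d6
[1] 0x12->0x07 len=5 : 48 d6 d6 4d b6
[2] 0x2a->0x19 len=3 : 81 14 77
[3] 0x25->0x03 len=6 : 57 64 2d d8 cf 81
[4] 0x04->0x0c len=3 : 64 2d d8
query mem[0x08]=0x81, mem[0x28]=0xd8, mem[0x0e]=0xd8, mem[0x06]=0xd8, mem[0x0c]=0x64

MEM[0x08,0x28,0x0e,0x06,0x0c] = 81 d8 d8 d8 64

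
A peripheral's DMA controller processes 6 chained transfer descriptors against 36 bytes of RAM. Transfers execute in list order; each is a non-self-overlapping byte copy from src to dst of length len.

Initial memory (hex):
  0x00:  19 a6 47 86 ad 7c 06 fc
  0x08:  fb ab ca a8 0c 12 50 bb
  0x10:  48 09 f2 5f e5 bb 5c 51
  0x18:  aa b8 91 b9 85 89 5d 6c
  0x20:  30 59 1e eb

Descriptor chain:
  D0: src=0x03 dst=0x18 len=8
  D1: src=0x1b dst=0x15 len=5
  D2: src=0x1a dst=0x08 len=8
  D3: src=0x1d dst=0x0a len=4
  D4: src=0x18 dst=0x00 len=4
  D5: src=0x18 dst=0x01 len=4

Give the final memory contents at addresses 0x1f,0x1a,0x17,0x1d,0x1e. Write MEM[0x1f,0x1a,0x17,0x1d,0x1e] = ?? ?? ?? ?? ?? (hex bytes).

[0] 0x03->0x18 len=8 : 86 ad 7c 06 fc fb ab ca
[1] 0x1b->0x15 len=5 : 06 fc fb ab ca
[2] 0x1a->0x08 len=8 : 7c 06 fc fb ab ca 30 59
[3] 0x1d->0x0a len=4 : fb ab ca 30
[4] 0x18->0x00 len=4 : ab ca 7c 06
[5] 0x18->0x01 len=4 : ab ca 7c 06
query mem[0x1f]=0xca, mem[0x1a]=0x7c, mem[0x17]=0xfb, mem[0x1d]=0xfb, mem[0x1e]=0xab

MEM[0x1f,0x1a,0x17,0x1d,0x1e] = ca 7c fb fb ab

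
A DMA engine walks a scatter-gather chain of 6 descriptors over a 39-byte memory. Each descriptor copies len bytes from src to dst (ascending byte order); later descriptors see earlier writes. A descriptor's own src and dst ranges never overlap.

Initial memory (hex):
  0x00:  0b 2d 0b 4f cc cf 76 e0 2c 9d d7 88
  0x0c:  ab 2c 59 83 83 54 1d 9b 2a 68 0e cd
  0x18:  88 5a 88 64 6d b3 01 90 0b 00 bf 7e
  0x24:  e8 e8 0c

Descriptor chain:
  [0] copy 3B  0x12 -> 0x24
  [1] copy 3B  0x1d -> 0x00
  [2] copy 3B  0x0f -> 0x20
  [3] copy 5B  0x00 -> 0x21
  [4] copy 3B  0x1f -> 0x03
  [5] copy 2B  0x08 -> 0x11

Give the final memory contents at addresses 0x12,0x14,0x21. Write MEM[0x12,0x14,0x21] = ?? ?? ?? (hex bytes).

MEM[0x12,0x14,0x21] = 9d 2a b3

#0 dst[0x24+3] := {0x1d,0x9b,0x2a}
#1 dst[0x00+3] := {0xb3,0x01,0x90}
#2 dst[0x20+3] := {0x83,0x83,0x54}
#3 dst[0x21+5] := {0xb3,0x01,0x90,0x4f,0xcc}
#4 dst[0x03+3] := {0x90,0x83,0xb3}
#5 dst[0x11+2] := {0x2c,0x9d}
query mem[0x12]=0x9d, mem[0x14]=0x2a, mem[0x21]=0xb3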